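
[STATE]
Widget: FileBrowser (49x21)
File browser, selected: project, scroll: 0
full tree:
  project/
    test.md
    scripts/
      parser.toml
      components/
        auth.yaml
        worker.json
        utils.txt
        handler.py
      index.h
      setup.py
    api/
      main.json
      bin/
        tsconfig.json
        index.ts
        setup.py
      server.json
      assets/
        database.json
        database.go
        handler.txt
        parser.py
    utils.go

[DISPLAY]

> [-] project/                                   
    test.md                                      
    [+] scripts/                                 
    [+] api/                                     
    utils.go                                     
                                                 
                                                 
                                                 
                                                 
                                                 
                                                 
                                                 
                                                 
                                                 
                                                 
                                                 
                                                 
                                                 
                                                 
                                                 
                                                 


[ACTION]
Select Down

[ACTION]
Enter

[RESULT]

  [-] project/                                   
  > test.md                                      
    [+] scripts/                                 
    [+] api/                                     
    utils.go                                     
                                                 
                                                 
                                                 
                                                 
                                                 
                                                 
                                                 
                                                 
                                                 
                                                 
                                                 
                                                 
                                                 
                                                 
                                                 
                                                 


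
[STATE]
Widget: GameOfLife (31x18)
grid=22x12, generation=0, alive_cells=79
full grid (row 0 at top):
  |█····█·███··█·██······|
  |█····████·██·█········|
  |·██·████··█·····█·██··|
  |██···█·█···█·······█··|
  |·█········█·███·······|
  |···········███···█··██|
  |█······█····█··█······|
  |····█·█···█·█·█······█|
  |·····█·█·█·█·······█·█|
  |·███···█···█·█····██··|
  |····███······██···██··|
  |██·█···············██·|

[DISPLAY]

Gen: 0                         
█····█·███··█·██······         
█····████·██·█········         
·██·████··█·····█·██··         
██···█·█···█·······█··         
·█········█·███·······         
···········███···█··██         
█······█····█··█······         
····█·█···█·█·█······█         
·····█·█·█·█·······█·█         
·███···█···█·█····██··         
····███······██···██··         
██·█···············██·         
                               
                               
                               
                               
                               


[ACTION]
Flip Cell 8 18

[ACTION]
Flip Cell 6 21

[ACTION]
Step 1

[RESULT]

Gen: 1                         
·····█···██████·······         
█·········██████······         
··█·█····██·█·····██··         
█···██·█··████····██··         
██········█···█·····█·         
····················██         
··············█······█         
·····████·█·██·······█         
··████·██··█·█····██··         
··██···██·█··██··█····         
█···███·····███·······         
····██············███·         
                               
                               
                               
                               
                               


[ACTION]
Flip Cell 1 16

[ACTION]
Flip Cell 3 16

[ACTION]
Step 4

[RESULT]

Gen: 5                         
······················         
··███··············█··         
··█··█······█····██·█·         
█··█·█······██···██·█·         
██··█·······█·········         
·····██···············         
····███·█·█···········         
···██·█···█···········         
·██·█·······█·········         
···········█·██·······         
········██·█·█····█···         
············██········         
                               
                               
                               
                               
                               


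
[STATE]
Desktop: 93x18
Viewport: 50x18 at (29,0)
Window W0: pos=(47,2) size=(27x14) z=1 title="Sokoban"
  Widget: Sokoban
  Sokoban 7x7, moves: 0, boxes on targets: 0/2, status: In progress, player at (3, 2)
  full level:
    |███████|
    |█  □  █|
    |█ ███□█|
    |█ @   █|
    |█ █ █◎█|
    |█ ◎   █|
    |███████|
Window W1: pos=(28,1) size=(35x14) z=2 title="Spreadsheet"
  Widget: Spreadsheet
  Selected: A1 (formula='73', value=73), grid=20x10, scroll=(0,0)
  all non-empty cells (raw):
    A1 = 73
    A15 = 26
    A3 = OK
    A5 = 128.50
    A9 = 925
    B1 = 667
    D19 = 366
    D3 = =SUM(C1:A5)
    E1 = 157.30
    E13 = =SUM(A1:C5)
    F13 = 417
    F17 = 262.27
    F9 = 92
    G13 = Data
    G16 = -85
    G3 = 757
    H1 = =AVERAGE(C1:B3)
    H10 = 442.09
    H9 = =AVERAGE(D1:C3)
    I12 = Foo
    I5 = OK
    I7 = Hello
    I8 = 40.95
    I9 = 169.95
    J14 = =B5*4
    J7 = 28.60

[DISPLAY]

                                                  
━━━━━━━━━━━━━━━━━━━━━━━━━━━━━━━━━┓                
 Spreadsheet                     ┃━━━━━━━━━━┓     
─────────────────────────────────┨          ┃     
A1: 73                           ┃──────────┨     
       A       B       C       D ┃          ┃     
---------------------------------┃          ┃     
  1     [73]     667       0     ┃          ┃     
  2        0       0       0     ┃          ┃     
  3 OK             0       0  868┃          ┃     
  4        0       0       0     ┃          ┃     
  5   128.50       0       0     ┃          ┃     
  6        0       0       0     ┃          ┃     
  7        0       0       0     ┃          ┃     
━━━━━━━━━━━━━━━━━━━━━━━━━━━━━━━━━┛          ┃     
                  ┗━━━━━━━━━━━━━━━━━━━━━━━━━┛     
                                                  
                                                  


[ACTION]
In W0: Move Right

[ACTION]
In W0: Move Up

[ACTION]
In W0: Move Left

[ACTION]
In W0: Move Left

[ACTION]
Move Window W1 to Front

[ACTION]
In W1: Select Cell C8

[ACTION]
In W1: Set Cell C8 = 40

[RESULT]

                                                  
━━━━━━━━━━━━━━━━━━━━━━━━━━━━━━━━━┓                
 Spreadsheet                     ┃━━━━━━━━━━┓     
─────────────────────────────────┨          ┃     
C8: 40                           ┃──────────┨     
       A       B       C       D ┃          ┃     
---------------------------------┃          ┃     
  1       73     667       0     ┃          ┃     
  2        0       0       0     ┃          ┃     
  3 OK             0       0  868┃          ┃     
  4        0       0       0     ┃          ┃     
  5   128.50       0       0     ┃          ┃     
  6        0       0       0     ┃          ┃     
  7        0       0       0     ┃          ┃     
━━━━━━━━━━━━━━━━━━━━━━━━━━━━━━━━━┛          ┃     
                  ┗━━━━━━━━━━━━━━━━━━━━━━━━━┛     
                                                  
                                                  


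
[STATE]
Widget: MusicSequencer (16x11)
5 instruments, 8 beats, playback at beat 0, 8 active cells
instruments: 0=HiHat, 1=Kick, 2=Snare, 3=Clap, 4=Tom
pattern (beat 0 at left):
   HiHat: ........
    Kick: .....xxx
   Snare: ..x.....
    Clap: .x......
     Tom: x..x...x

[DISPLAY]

      ▼1234567  
 HiHat········  
  Kick·····███  
 Snare··█·····  
  Clap·█······  
   Tom█··█···█  
                
                
                
                
                


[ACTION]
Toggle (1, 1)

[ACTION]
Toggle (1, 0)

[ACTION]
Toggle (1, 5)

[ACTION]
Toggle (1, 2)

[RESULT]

      ▼1234567  
 HiHat········  
  Kick███···██  
 Snare··█·····  
  Clap·█······  
   Tom█··█···█  
                
                
                
                
                


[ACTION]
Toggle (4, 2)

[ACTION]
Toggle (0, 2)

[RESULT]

      ▼1234567  
 HiHat··█·····  
  Kick███···██  
 Snare··█·····  
  Clap·█······  
   Tom█·██···█  
                
                
                
                
                


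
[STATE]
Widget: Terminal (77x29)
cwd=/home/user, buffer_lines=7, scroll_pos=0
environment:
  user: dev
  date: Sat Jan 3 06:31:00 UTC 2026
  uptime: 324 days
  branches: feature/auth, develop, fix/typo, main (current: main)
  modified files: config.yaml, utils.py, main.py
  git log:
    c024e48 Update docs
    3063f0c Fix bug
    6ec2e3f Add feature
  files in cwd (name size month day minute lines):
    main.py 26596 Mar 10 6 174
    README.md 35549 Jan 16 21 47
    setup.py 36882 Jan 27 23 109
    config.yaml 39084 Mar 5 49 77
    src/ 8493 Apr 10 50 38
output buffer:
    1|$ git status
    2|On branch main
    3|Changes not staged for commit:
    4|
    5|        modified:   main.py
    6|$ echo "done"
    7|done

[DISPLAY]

$ git status                                                                 
On branch main                                                               
Changes not staged for commit:                                               
                                                                             
        modified:   main.py                                                  
$ echo "done"                                                                
done                                                                         
$ █                                                                          
                                                                             
                                                                             
                                                                             
                                                                             
                                                                             
                                                                             
                                                                             
                                                                             
                                                                             
                                                                             
                                                                             
                                                                             
                                                                             
                                                                             
                                                                             
                                                                             
                                                                             
                                                                             
                                                                             
                                                                             
                                                                             


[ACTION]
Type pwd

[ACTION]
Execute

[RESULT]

$ git status                                                                 
On branch main                                                               
Changes not staged for commit:                                               
                                                                             
        modified:   main.py                                                  
$ echo "done"                                                                
done                                                                         
$ pwd                                                                        
/home/user                                                                   
$ █                                                                          
                                                                             
                                                                             
                                                                             
                                                                             
                                                                             
                                                                             
                                                                             
                                                                             
                                                                             
                                                                             
                                                                             
                                                                             
                                                                             
                                                                             
                                                                             
                                                                             
                                                                             
                                                                             
                                                                             


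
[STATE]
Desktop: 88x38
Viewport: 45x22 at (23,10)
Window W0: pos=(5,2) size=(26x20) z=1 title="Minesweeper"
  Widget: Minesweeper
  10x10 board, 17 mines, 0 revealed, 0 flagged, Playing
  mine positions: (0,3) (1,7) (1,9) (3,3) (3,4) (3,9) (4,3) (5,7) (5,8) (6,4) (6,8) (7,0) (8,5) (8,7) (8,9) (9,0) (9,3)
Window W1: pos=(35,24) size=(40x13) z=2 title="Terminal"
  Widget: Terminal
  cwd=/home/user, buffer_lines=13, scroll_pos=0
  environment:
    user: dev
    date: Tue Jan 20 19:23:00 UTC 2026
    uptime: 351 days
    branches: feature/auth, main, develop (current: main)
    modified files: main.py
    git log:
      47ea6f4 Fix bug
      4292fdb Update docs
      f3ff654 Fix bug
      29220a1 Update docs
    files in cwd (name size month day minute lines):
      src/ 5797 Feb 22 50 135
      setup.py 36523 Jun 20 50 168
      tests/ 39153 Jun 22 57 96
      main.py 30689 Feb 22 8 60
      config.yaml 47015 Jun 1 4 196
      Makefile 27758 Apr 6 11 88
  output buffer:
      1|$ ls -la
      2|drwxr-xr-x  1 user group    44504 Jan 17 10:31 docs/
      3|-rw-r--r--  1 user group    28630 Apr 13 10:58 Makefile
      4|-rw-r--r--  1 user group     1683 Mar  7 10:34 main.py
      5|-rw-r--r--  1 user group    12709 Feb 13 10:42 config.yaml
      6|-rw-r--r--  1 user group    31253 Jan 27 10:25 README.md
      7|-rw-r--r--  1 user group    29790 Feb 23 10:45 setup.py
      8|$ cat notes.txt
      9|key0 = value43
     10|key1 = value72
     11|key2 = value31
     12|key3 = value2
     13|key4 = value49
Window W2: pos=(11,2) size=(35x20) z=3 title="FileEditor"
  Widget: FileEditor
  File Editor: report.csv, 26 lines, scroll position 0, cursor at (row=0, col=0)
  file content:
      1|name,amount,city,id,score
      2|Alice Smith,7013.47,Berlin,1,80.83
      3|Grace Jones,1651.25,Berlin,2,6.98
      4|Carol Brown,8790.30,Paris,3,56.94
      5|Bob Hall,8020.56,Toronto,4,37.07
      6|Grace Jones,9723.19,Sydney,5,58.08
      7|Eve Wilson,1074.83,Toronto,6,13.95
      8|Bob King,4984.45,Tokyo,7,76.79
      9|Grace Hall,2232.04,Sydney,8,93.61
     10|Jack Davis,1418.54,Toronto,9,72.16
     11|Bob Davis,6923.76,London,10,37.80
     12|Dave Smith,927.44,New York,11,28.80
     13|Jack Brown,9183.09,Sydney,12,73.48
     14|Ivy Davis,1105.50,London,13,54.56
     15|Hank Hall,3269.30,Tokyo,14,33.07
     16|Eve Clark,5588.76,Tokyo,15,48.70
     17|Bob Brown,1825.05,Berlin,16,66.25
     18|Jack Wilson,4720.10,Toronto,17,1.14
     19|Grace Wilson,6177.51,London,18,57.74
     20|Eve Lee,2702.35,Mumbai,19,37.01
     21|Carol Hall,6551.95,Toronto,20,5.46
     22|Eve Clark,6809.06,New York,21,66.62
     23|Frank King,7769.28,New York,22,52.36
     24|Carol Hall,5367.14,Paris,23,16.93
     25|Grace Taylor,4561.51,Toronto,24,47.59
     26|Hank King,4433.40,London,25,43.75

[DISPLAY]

,9723.19,Sydney,5,58.░┃                      
1074.83,Toronto,6,13.░┃                      
84.45,Tokyo,7,76.79  ░┃                      
2232.04,Sydney,8,93.6░┃                      
1418.54,Toronto,9,72.░┃                      
923.76,London,10,37.8░┃                      
927.44,New York,11,28░┃                      
9183.09,Sydney,12,73.░┃                      
105.50,London,13,54.5░┃                      
269.30,Tokyo,14,33.07░┃                      
588.76,Tokyo,15,48.70▼┃                      
━━━━━━━━━━━━━━━━━━━━━━┛                      
                                             
                                             
            ┏━━━━━━━━━━━━━━━━━━━━━━━━━━━━━━━━
            ┃ Terminal                       
            ┠────────────────────────────────
            ┃$ ls -la                        
            ┃drwxr-xr-x  1 user group    4450
            ┃-rw-r--r--  1 user group    2863
            ┃-rw-r--r--  1 user group     168
            ┃-rw-r--r--  1 user group    1270


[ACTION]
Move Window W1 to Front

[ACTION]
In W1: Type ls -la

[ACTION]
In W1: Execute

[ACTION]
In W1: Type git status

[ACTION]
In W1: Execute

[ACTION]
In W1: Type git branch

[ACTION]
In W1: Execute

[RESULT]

,9723.19,Sydney,5,58.░┃                      
1074.83,Toronto,6,13.░┃                      
84.45,Tokyo,7,76.79  ░┃                      
2232.04,Sydney,8,93.6░┃                      
1418.54,Toronto,9,72.░┃                      
923.76,London,10,37.8░┃                      
927.44,New York,11,28░┃                      
9183.09,Sydney,12,73.░┃                      
105.50,London,13,54.5░┃                      
269.30,Tokyo,14,33.07░┃                      
588.76,Tokyo,15,48.70▼┃                      
━━━━━━━━━━━━━━━━━━━━━━┛                      
                                             
                                             
            ┏━━━━━━━━━━━━━━━━━━━━━━━━━━━━━━━━
            ┃ Terminal                       
            ┠────────────────────────────────
            ┃On branch main                  
            ┃Changes not staged for commit:  
            ┃                                
            ┃        modified:   main.py     
            ┃$ git branch                    


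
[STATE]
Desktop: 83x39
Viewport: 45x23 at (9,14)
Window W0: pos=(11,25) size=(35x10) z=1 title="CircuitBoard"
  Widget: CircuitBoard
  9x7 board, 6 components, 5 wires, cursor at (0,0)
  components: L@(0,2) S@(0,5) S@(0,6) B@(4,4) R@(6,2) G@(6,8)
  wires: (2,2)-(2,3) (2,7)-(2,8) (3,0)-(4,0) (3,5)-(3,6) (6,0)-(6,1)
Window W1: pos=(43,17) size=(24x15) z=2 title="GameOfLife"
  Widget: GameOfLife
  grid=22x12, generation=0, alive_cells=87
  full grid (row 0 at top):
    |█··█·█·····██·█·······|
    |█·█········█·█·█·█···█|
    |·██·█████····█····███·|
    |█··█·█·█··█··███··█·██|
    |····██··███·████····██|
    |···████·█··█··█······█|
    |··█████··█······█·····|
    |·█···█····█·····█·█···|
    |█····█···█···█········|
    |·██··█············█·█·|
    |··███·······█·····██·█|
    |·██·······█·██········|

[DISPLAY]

                                             
                                             
                                             
                                  ┏━━━━━━━━━━
                                  ┃ GameOfLif
                                  ┠──────────
                                  ┃Gen: 0    
                                  ┃█·█·······
                                  ┃·██·█████·
                                  ┃█··█·█·█··
                                  ┃····██··██
  ┏━━━━━━━━━━━━━━━━━━━━━━━━━━━━━━━┃···████·█·
  ┃ CircuitBoard                  ┃··█████··█
  ┠───────────────────────────────┃·█···█····
  ┃   0 1 2 3 4 5 6 7 8           ┃█····█···█
  ┃0  [.]      L           S   S  ┃·██··█····
  ┃                               ┃··███·····
  ┃1                              ┗━━━━━━━━━━
  ┃                                 ┃        
  ┃2           · ─ ·               ·┃        
  ┗━━━━━━━━━━━━━━━━━━━━━━━━━━━━━━━━━┛        
                                             
                                             


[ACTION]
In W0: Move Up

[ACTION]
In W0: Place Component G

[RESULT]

                                             
                                             
                                             
                                  ┏━━━━━━━━━━
                                  ┃ GameOfLif
                                  ┠──────────
                                  ┃Gen: 0    
                                  ┃█·█·······
                                  ┃·██·█████·
                                  ┃█··█·█·█··
                                  ┃····██··██
  ┏━━━━━━━━━━━━━━━━━━━━━━━━━━━━━━━┃···████·█·
  ┃ CircuitBoard                  ┃··█████··█
  ┠───────────────────────────────┃·█···█····
  ┃   0 1 2 3 4 5 6 7 8           ┃█····█···█
  ┃0  [G]      L           S   S  ┃·██··█····
  ┃                               ┃··███·····
  ┃1                              ┗━━━━━━━━━━
  ┃                                 ┃        
  ┃2           · ─ ·               ·┃        
  ┗━━━━━━━━━━━━━━━━━━━━━━━━━━━━━━━━━┛        
                                             
                                             


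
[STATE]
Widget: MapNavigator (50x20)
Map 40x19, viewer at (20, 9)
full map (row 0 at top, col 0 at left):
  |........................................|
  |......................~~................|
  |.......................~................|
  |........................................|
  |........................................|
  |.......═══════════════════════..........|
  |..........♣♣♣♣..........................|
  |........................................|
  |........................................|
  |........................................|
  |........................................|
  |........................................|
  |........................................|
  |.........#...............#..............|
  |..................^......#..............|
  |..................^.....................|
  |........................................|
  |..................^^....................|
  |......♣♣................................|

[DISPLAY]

                                                  
     ........................................     
     ......................~~................     
     .......................~................     
     ........................................     
     ........................................     
     .......═══════════════════════..........     
     ..........♣♣♣♣..........................     
     ........................................     
     ........................................     
     ....................@...................     
     ........................................     
     ........................................     
     ........................................     
     .........#...............#..............     
     ..................^......#..............     
     ..................^.....................     
     ........................................     
     ..................^^....................     
     ......♣♣................................     


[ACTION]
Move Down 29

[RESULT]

     ........................................     
     ........................................     
     ........................................     
     ........................................     
     ........................................     
     .........#...............#..............     
     ..................^......#..............     
     ..................^.....................     
     ........................................     
     ..................^^....................     
     ......♣♣............@...................     
                                                  
                                                  
                                                  
                                                  
                                                  
                                                  
                                                  
                                                  
                                                  


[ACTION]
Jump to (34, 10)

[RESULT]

...............................                   
.............~~................                   
..............~................                   
...............................                   
...............................                   
═════════════════════..........                   
.♣♣♣♣..........................                   
...............................                   
...............................                   
...............................                   
.........................@.....                   
...............................                   
...............................                   
#...............#..............                   
.........^......#..............                   
.........^.....................                   
...............................                   
.........^^....................                   
...............................                   
                                                  


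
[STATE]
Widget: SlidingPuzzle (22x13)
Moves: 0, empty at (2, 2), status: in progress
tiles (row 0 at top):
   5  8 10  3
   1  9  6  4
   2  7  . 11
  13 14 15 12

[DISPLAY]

┌────┬────┬────┬────┐ 
│  5 │  8 │ 10 │  3 │ 
├────┼────┼────┼────┤ 
│  1 │  9 │  6 │  4 │ 
├────┼────┼────┼────┤ 
│  2 │  7 │    │ 11 │ 
├────┼────┼────┼────┤ 
│ 13 │ 14 │ 15 │ 12 │ 
└────┴────┴────┴────┘ 
Moves: 0              
                      
                      
                      


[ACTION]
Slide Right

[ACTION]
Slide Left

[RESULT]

┌────┬────┬────┬────┐ 
│  5 │  8 │ 10 │  3 │ 
├────┼────┼────┼────┤ 
│  1 │  9 │  6 │  4 │ 
├────┼────┼────┼────┤ 
│  2 │  7 │    │ 11 │ 
├────┼────┼────┼────┤ 
│ 13 │ 14 │ 15 │ 12 │ 
└────┴────┴────┴────┘ 
Moves: 2              
                      
                      
                      


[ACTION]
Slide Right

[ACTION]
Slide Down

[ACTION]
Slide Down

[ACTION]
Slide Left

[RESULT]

┌────┬────┬────┬────┐ 
│  5 │ 10 │    │  3 │ 
├────┼────┼────┼────┤ 
│  1 │  8 │  6 │  4 │ 
├────┼────┼────┼────┤ 
│  2 │  9 │  7 │ 11 │ 
├────┼────┼────┼────┤ 
│ 13 │ 14 │ 15 │ 12 │ 
└────┴────┴────┴────┘ 
Moves: 6              
                      
                      
                      


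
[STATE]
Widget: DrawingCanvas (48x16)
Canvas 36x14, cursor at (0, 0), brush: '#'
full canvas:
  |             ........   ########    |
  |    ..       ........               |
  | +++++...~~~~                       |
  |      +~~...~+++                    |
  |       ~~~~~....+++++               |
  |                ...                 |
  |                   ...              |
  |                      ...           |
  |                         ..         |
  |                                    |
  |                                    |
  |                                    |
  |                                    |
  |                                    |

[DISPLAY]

+            ........   ########                
    ..       ........                           
 +++++...~~~~                                   
      +~~...~+++                                
       ~~~~~....+++++                           
                ...                             
                   ...                          
                      ...                       
                         ..                     
                                                
                                                
                                                
                                                
                                                
                                                
                                                


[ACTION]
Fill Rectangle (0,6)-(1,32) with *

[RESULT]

+     ***************************               
    ..***************************               
 +++++...~~~~                                   
      +~~...~+++                                
       ~~~~~....+++++                           
                ...                             
                   ...                          
                      ...                       
                         ..                     
                                                
                                                
                                                
                                                
                                                
                                                
                                                


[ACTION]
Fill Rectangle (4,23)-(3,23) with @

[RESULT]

+     ***************************               
    ..***************************               
 +++++...~~~~                                   
      +~~...~+++       @                        
       ~~~~~....+++++  @                        
                ...                             
                   ...                          
                      ...                       
                         ..                     
                                                
                                                
                                                
                                                
                                                
                                                
                                                


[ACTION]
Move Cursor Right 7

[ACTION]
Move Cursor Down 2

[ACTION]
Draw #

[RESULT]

      ***************************               
    ..***************************               
 +++++.#.~~~~                                   
      +~~...~+++       @                        
       ~~~~~....+++++  @                        
                ...                             
                   ...                          
                      ...                       
                         ..                     
                                                
                                                
                                                
                                                
                                                
                                                
                                                


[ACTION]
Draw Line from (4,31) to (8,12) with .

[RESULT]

      ***************************               
    ..***************************               
 +++++.#.~~~~                                   
      +~~...~+++       @                        
       ~~~~~....+++++  @     ...                
                ...     .....                   
                   .....                        
               .....  ...                       
            ...          ..                     
                                                
                                                
                                                
                                                
                                                
                                                
                                                


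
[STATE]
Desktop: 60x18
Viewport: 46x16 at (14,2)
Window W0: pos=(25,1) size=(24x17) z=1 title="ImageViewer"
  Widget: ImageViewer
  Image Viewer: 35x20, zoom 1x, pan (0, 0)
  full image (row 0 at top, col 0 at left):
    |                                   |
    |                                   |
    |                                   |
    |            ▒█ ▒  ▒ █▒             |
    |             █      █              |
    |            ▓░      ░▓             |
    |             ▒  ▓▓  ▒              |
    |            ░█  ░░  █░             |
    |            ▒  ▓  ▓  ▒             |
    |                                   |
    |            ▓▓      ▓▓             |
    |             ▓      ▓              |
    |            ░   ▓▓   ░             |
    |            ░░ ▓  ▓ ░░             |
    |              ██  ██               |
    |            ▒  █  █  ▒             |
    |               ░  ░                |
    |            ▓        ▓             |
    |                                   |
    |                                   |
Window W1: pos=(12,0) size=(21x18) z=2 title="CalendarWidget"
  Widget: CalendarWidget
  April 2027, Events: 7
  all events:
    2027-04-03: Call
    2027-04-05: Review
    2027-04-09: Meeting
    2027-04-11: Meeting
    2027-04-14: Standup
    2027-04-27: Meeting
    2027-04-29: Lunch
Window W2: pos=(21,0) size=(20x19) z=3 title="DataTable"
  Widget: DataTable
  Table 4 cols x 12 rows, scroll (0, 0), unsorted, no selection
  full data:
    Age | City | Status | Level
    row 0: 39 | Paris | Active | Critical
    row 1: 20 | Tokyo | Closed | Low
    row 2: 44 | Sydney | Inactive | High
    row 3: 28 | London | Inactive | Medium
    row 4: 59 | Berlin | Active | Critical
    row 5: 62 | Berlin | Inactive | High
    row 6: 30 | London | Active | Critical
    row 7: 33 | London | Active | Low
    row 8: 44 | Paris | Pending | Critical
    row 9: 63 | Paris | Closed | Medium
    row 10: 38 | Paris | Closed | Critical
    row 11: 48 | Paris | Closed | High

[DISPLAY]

───────┠──────────────────┨       ┃           
    Apr┃Age│City  │Status ┃───────┨           
o Tu We┃───┼──────┼───────┃       ┃           
       ┃39 │Paris │Active ┃       ┃           
5*  6  ┃20 │Tokyo │Closed ┃       ┃           
2 13 14┃44 │Sydney│Inactiv┃▒  ▒ █▒┃           
9 20 21┃28 │London│Inactiv┃     █ ┃           
6 27* 2┃59 │Berlin│Active ┃     ░▓┃           
       ┃62 │Berlin│Inactiv┃ ▓▓  ▒ ┃           
       ┃30 │London│Active ┃ ░░  █░┃           
       ┃33 │London│Active ┃▓  ▓  ▒┃           
       ┃44 │Paris │Pending┃       ┃           
       ┃63 │Paris │Closed ┃     ▓▓┃           
       ┃38 │Paris │Closed ┃     ▓ ┃           
       ┃48 │Paris │Closed ┃ ▓▓   ░┃           
━━━━━━━┃                  ┃━━━━━━━┛           


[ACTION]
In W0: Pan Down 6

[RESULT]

───────┠──────────────────┨       ┃           
    Apr┃Age│City  │Status ┃───────┨           
o Tu We┃───┼──────┼───────┃ ▓▓  ▒ ┃           
       ┃39 │Paris │Active ┃ ░░  █░┃           
5*  6  ┃20 │Tokyo │Closed ┃▓  ▓  ▒┃           
2 13 14┃44 │Sydney│Inactiv┃       ┃           
9 20 21┃28 │London│Inactiv┃     ▓▓┃           
6 27* 2┃59 │Berlin│Active ┃     ▓ ┃           
       ┃62 │Berlin│Inactiv┃ ▓▓   ░┃           
       ┃30 │London│Active ┃▓  ▓ ░░┃           
       ┃33 │London│Active ┃█  ██  ┃           
       ┃44 │Paris │Pending┃█  █  ▒┃           
       ┃63 │Paris │Closed ┃░  ░   ┃           
       ┃38 │Paris │Closed ┃      ▓┃           
       ┃48 │Paris │Closed ┃       ┃           
━━━━━━━┃                  ┃━━━━━━━┛           


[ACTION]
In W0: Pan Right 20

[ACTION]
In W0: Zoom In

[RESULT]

───────┠──────────────────┨       ┃           
    Apr┃Age│City  │Status ┃───────┨           
o Tu We┃───┼──────┼───────┃ ▒▒  ██┃           
       ┃39 │Paris │Active ┃ ▒▒  ██┃           
5*  6  ┃20 │Tokyo │Closed ┃     ██┃           
2 13 14┃44 │Sydney│Inactiv┃     ██┃           
9 20 21┃28 │London│Inactiv┃     ░░┃           
6 27* 2┃59 │Berlin│Active ┃     ░░┃           
       ┃62 │Berlin│Inactiv┃▓    ▒▒┃           
       ┃30 │London│Active ┃▓    ▒▒┃           
       ┃33 │London│Active ┃░    ██┃           
       ┃44 │Paris │Pending┃░    ██┃           
       ┃63 │Paris │Closed ┃ ▓▓    ┃           
       ┃38 │Paris │Closed ┃ ▓▓    ┃           
       ┃48 │Paris │Closed ┃       ┃           
━━━━━━━┃                  ┃━━━━━━━┛           
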